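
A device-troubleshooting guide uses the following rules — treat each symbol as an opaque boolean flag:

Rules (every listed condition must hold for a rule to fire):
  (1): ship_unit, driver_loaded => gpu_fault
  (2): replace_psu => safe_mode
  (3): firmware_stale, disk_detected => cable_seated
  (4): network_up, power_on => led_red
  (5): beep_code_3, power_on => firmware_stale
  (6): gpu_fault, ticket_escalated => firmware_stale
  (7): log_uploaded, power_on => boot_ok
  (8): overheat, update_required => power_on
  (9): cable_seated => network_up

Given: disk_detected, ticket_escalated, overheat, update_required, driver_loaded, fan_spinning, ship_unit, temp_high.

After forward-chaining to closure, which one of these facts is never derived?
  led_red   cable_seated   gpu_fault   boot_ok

boot_ok

Round 1 — (1), (8), derive gpu_fault, power_on.
Round 2 — (6), derive firmware_stale.
Round 3 — (3), derive cable_seated.
Round 4 — (9), derive network_up.
Round 5 — (4), derive led_red.
Derived: gpu_fault (round 1), led_red (round 5), cable_seated (round 3). boot_ok never appears in any round.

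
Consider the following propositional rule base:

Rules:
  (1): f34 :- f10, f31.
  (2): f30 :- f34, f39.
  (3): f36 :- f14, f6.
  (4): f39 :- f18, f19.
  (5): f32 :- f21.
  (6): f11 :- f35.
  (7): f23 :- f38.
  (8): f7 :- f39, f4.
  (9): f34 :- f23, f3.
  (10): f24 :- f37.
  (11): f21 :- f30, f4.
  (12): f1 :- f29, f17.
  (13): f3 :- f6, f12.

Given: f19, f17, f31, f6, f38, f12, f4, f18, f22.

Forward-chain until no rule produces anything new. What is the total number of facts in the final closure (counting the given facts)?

17

Round 1 — (4), (7), (13), derive f39, f23, f3.
Round 2 — (8), (9), derive f7, f34.
Round 3 — (2), derive f30.
Round 4 — (11), derive f21.
Round 5 — (5), derive f32.
Closure: {f12, f17, f18, f19, f21, f22, f23, f3, f30, f31, f32, f34, f38, f39, f4, f6, f7} — 17 facts.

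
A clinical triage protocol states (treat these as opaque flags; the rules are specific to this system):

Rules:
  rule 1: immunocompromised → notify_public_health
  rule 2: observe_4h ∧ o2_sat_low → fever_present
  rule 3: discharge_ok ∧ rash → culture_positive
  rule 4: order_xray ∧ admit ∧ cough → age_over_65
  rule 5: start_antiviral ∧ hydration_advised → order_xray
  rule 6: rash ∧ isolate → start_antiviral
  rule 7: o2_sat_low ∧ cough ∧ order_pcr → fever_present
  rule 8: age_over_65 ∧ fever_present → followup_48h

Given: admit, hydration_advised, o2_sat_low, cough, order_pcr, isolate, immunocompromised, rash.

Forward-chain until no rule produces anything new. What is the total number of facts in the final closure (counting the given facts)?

14

[1] rule 1 [immunocompromised → notify_public_health]; rule 6 [rash ∧ isolate → start_antiviral]; rule 7 [o2_sat_low ∧ cough ∧ order_pcr → fever_present]. ⇒ new: notify_public_health, start_antiviral, fever_present.
[2] rule 5 [start_antiviral ∧ hydration_advised → order_xray]. ⇒ new: order_xray.
[3] rule 4 [order_xray ∧ admit ∧ cough → age_over_65]. ⇒ new: age_over_65.
[4] rule 8 [age_over_65 ∧ fever_present → followup_48h]. ⇒ new: followup_48h.
Closure: {admit, age_over_65, cough, fever_present, followup_48h, hydration_advised, immunocompromised, isolate, notify_public_health, o2_sat_low, order_pcr, order_xray, rash, start_antiviral} — 14 facts.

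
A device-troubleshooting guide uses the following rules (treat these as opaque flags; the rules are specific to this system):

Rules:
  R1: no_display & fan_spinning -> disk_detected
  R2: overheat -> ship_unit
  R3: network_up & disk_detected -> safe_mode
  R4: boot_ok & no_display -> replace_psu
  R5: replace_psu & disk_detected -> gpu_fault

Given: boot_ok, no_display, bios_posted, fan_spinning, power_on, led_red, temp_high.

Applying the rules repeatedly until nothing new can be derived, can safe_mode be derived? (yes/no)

no

Round 1 fires R1, R4, giving disk_detected, replace_psu.
Round 2 fires R5, giving gpu_fault.
Fixed point reached. safe_mode is concluded only by R3; R3 needs network_up (never derived).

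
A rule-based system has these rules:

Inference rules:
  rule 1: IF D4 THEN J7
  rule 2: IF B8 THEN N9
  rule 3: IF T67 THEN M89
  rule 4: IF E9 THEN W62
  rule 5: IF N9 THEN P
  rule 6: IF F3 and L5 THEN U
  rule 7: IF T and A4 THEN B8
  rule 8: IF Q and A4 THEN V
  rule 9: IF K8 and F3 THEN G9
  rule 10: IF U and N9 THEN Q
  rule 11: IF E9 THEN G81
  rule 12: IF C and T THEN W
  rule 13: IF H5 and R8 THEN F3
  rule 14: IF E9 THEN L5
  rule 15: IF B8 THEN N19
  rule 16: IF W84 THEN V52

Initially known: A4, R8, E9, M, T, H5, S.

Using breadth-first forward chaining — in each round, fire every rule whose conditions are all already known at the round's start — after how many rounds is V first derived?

Round 1 fires rule 4, rule 7, rule 11, rule 13, rule 14, giving W62, B8, G81, F3, L5.
Round 2 fires rule 2, rule 6, rule 15, giving N9, U, N19.
Round 3 fires rule 5, rule 10, giving P, Q.
Round 4 fires rule 8, giving V.
V first appears in round 4.

4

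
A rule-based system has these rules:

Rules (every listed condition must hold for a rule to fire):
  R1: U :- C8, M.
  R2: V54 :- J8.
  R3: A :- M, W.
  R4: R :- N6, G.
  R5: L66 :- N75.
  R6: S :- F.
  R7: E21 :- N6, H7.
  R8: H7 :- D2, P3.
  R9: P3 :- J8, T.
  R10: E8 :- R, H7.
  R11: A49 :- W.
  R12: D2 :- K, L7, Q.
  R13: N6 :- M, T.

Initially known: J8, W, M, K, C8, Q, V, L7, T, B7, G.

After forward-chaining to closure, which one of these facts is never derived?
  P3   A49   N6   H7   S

Round 1: R1 [U :- C8, M.]; R2 [V54 :- J8.]; R3 [A :- M, W.]; R9 [P3 :- J8, T.]; R11 [A49 :- W.]; R12 [D2 :- K, L7, Q.]; R13 [N6 :- M, T.]. New: U, V54, A, P3, A49, D2, N6.
Round 2: R4 [R :- N6, G.]; R8 [H7 :- D2, P3.]. New: R, H7.
Round 3: R7 [E21 :- N6, H7.]; R10 [E8 :- R, H7.]. New: E21, E8.
Derived: P3 (round 1), A49 (round 1), N6 (round 1), H7 (round 2). S never appears in any round.

S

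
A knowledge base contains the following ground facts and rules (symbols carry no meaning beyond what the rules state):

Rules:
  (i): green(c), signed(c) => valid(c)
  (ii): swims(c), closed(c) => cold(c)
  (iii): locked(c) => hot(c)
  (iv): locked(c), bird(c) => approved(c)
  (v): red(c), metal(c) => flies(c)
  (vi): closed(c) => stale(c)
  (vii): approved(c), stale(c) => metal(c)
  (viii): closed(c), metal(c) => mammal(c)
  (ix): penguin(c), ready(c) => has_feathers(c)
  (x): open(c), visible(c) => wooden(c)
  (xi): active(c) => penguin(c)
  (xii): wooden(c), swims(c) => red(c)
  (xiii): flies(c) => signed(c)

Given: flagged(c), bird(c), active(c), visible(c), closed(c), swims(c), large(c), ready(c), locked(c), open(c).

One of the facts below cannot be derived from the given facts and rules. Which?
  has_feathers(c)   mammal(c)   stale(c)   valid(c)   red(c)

Round 1 — (ii), (iii), (iv), (vi), (x), (xi), derive cold(c), hot(c), approved(c), stale(c), wooden(c), penguin(c).
Round 2 — (vii), (ix), (xii), derive metal(c), has_feathers(c), red(c).
Round 3 — (v), (viii), derive flies(c), mammal(c).
Round 4 — (xiii), derive signed(c).
Derived: red(c) (round 2), mammal(c) (round 3), has_feathers(c) (round 2), stale(c) (round 1). valid(c) never appears in any round.

valid(c)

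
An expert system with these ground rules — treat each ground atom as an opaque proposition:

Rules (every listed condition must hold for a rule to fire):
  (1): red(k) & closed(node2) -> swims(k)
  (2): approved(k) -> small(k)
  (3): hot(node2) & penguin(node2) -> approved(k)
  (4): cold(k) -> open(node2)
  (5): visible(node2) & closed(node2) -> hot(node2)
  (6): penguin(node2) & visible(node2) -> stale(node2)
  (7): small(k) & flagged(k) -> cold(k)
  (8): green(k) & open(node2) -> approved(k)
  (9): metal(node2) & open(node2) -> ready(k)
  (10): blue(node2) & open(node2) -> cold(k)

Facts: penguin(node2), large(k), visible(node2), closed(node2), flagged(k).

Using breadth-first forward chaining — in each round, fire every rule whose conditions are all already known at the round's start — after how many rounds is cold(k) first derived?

4

Round 1 fires (5), (6), giving hot(node2), stale(node2).
Round 2 fires (3), giving approved(k).
Round 3 fires (2), giving small(k).
Round 4 fires (7), giving cold(k).
cold(k) first appears in round 4.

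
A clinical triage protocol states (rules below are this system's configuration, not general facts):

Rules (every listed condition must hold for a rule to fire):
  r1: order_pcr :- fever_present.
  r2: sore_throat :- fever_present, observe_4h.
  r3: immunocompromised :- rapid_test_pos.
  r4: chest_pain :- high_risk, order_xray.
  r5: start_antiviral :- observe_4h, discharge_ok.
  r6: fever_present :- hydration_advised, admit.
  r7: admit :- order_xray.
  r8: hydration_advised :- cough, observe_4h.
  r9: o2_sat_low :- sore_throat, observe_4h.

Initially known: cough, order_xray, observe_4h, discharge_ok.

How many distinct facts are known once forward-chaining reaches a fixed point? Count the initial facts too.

Round 1 — r5, r7, r8, derive start_antiviral, admit, hydration_advised.
Round 2 — r6, derive fever_present.
Round 3 — r1, r2, derive order_pcr, sore_throat.
Round 4 — r9, derive o2_sat_low.
Closure: {admit, cough, discharge_ok, fever_present, hydration_advised, o2_sat_low, observe_4h, order_pcr, order_xray, sore_throat, start_antiviral} — 11 facts.

11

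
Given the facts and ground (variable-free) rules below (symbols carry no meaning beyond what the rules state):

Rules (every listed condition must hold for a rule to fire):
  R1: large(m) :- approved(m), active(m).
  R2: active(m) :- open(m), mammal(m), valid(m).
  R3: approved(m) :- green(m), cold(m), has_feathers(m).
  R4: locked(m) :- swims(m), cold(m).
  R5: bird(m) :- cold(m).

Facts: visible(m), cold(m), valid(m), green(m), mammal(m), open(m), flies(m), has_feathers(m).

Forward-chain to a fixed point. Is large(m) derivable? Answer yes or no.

yes

Round 1: R2 [active(m) :- open(m), mammal(m), valid(m).]; R3 [approved(m) :- green(m), cold(m), has_feathers(m).]; R5 [bird(m) :- cold(m).]. Adds active(m), approved(m), bird(m).
Round 2: R1 [large(m) :- approved(m), active(m).]. Adds large(m).
large(m) appears in round 2, so it is derivable.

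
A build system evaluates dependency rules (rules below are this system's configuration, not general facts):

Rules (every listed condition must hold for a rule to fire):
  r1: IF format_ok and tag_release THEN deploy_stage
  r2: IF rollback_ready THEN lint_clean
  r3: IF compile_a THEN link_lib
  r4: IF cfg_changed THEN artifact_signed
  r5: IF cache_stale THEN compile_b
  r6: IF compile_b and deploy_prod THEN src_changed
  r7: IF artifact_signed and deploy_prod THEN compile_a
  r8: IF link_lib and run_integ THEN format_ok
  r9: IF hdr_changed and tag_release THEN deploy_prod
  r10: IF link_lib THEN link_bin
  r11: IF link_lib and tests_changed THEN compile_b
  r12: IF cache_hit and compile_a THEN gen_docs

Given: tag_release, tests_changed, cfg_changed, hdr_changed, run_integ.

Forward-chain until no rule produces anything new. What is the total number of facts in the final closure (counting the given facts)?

Round 1 fires r4, r9, giving artifact_signed, deploy_prod.
Round 2 fires r7, giving compile_a.
Round 3 fires r3, giving link_lib.
Round 4 fires r8, r10, r11, giving format_ok, link_bin, compile_b.
Round 5 fires r1, r6, giving deploy_stage, src_changed.
Closure: {artifact_signed, cfg_changed, compile_a, compile_b, deploy_prod, deploy_stage, format_ok, hdr_changed, link_bin, link_lib, run_integ, src_changed, tag_release, tests_changed} — 14 facts.

14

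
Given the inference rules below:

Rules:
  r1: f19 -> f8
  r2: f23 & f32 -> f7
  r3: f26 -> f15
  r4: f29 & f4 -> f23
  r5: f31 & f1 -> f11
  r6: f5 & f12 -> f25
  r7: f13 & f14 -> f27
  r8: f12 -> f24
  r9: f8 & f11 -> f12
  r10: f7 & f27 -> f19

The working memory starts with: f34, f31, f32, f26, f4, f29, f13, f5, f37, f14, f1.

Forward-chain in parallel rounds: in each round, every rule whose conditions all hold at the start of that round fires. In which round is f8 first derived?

4

[1] r3 [f26 -> f15]; r4 [f29 & f4 -> f23]; r5 [f31 & f1 -> f11]; r7 [f13 & f14 -> f27]. ⇒ new: f15, f23, f11, f27.
[2] r2 [f23 & f32 -> f7]. ⇒ new: f7.
[3] r10 [f7 & f27 -> f19]. ⇒ new: f19.
[4] r1 [f19 -> f8]. ⇒ new: f8.
f8 first appears in round 4.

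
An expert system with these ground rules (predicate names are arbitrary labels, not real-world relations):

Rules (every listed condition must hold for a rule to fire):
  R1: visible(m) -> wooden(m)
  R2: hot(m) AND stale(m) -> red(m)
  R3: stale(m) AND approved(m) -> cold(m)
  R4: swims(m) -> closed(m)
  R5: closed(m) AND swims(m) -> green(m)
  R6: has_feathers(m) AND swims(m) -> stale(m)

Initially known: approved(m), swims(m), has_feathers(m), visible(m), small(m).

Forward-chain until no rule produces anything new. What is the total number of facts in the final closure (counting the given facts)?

[1] R1 [visible(m) -> wooden(m)]; R4 [swims(m) -> closed(m)]; R6 [has_feathers(m) AND swims(m) -> stale(m)]. ⇒ new: wooden(m), closed(m), stale(m).
[2] R3 [stale(m) AND approved(m) -> cold(m)]; R5 [closed(m) AND swims(m) -> green(m)]. ⇒ new: cold(m), green(m).
Closure: {approved(m), closed(m), cold(m), green(m), has_feathers(m), small(m), stale(m), swims(m), visible(m), wooden(m)} — 10 facts.

10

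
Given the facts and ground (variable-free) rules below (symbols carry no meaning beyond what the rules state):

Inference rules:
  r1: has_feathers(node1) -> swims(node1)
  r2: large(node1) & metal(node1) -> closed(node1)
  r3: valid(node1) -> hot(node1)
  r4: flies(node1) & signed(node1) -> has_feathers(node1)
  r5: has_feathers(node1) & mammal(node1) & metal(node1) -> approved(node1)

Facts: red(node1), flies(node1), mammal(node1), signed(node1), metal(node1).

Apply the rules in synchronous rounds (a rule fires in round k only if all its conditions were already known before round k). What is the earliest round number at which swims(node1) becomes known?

2

Round 1 — r4, derive has_feathers(node1).
Round 2 — r1, r5, derive swims(node1), approved(node1).
swims(node1) first appears in round 2.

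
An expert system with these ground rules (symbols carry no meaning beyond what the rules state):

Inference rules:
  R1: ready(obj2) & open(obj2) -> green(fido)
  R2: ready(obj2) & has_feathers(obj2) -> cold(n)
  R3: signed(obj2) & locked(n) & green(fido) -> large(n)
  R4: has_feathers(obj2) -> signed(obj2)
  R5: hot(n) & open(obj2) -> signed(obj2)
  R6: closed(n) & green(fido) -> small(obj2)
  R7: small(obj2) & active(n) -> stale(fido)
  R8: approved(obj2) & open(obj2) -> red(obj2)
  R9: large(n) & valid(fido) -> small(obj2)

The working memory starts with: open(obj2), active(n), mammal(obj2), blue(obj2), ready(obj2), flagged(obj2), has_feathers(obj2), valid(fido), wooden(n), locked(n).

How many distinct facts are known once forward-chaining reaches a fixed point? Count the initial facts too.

16

Round 1 fires R1, R2, R4, giving green(fido), cold(n), signed(obj2).
Round 2 fires R3, giving large(n).
Round 3 fires R9, giving small(obj2).
Round 4 fires R7, giving stale(fido).
Closure: {active(n), blue(obj2), cold(n), flagged(obj2), green(fido), has_feathers(obj2), large(n), locked(n), mammal(obj2), open(obj2), ready(obj2), signed(obj2), small(obj2), stale(fido), valid(fido), wooden(n)} — 16 facts.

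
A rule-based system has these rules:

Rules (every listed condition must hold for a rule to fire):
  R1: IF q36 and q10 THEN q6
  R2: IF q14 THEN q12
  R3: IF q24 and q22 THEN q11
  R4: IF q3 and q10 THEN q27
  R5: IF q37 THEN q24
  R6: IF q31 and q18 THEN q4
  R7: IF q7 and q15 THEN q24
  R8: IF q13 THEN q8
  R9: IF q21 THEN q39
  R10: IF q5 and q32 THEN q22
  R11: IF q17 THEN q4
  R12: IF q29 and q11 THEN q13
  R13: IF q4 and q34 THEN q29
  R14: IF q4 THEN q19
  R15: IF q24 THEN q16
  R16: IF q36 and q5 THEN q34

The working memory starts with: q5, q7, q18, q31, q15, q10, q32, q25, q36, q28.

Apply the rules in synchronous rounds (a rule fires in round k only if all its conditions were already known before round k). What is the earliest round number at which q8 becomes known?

4

Round 1 fires R1, R6, R7, R10, R16, giving q6, q4, q24, q22, q34.
Round 2 fires R3, R13, R14, R15, giving q11, q29, q19, q16.
Round 3 fires R12, giving q13.
Round 4 fires R8, giving q8.
q8 first appears in round 4.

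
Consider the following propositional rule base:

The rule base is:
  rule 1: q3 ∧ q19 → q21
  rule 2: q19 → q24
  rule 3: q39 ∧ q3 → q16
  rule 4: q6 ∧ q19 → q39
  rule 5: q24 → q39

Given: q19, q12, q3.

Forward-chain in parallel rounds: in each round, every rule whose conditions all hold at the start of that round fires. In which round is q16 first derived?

3

Round 1: rule 1 [q3 ∧ q19 → q21]; rule 2 [q19 → q24]. New: q21, q24.
Round 2: rule 5 [q24 → q39]. New: q39.
Round 3: rule 3 [q39 ∧ q3 → q16]. New: q16.
q16 first appears in round 3.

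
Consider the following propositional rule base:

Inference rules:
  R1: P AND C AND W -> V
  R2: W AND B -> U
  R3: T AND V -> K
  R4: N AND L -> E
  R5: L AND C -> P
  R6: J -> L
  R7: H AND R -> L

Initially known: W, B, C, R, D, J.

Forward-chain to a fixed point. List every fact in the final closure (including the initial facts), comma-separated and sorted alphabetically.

[1] R2 [W AND B -> U]; R6 [J -> L]. ⇒ new: U, L.
[2] R5 [L AND C -> P]. ⇒ new: P.
[3] R1 [P AND C AND W -> V]. ⇒ new: V.

B, C, D, J, L, P, R, U, V, W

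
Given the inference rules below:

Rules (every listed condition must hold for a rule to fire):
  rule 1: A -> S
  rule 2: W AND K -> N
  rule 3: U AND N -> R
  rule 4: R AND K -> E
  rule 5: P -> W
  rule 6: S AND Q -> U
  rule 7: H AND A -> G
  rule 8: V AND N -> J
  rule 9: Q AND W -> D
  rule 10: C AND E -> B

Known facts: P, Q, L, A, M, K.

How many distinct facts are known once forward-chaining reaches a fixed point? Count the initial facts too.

13

[1] rule 1 [A -> S]; rule 5 [P -> W]. ⇒ new: S, W.
[2] rule 2 [W AND K -> N]; rule 6 [S AND Q -> U]; rule 9 [Q AND W -> D]. ⇒ new: N, U, D.
[3] rule 3 [U AND N -> R]. ⇒ new: R.
[4] rule 4 [R AND K -> E]. ⇒ new: E.
Closure: {A, D, E, K, L, M, N, P, Q, R, S, U, W} — 13 facts.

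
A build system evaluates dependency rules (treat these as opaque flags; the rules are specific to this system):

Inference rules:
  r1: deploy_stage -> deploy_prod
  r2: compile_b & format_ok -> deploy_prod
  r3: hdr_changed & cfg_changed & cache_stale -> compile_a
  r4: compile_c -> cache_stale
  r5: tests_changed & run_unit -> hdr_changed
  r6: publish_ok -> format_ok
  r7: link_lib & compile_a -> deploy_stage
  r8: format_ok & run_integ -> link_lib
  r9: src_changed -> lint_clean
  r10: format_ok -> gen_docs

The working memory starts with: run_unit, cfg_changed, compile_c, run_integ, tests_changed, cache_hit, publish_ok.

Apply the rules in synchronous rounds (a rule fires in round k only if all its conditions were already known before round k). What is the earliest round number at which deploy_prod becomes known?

Round 1: r4 [compile_c -> cache_stale]; r5 [tests_changed & run_unit -> hdr_changed]; r6 [publish_ok -> format_ok]. New: cache_stale, hdr_changed, format_ok.
Round 2: r3 [hdr_changed & cfg_changed & cache_stale -> compile_a]; r8 [format_ok & run_integ -> link_lib]; r10 [format_ok -> gen_docs]. New: compile_a, link_lib, gen_docs.
Round 3: r7 [link_lib & compile_a -> deploy_stage]. New: deploy_stage.
Round 4: r1 [deploy_stage -> deploy_prod]. New: deploy_prod.
deploy_prod first appears in round 4.

4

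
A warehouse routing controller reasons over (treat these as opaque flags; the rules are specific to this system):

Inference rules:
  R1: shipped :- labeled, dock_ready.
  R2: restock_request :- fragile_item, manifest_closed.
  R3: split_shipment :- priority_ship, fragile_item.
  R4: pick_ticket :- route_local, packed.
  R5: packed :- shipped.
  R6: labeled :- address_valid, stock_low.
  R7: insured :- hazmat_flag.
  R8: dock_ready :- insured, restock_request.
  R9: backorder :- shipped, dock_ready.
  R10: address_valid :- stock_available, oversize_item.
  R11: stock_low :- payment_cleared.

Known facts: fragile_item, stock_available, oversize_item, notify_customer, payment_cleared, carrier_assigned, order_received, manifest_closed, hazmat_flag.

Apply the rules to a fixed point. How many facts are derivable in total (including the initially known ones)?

18

[1] R2 [restock_request :- fragile_item, manifest_closed.]; R7 [insured :- hazmat_flag.]; R10 [address_valid :- stock_available, oversize_item.]; R11 [stock_low :- payment_cleared.]. ⇒ new: restock_request, insured, address_valid, stock_low.
[2] R6 [labeled :- address_valid, stock_low.]; R8 [dock_ready :- insured, restock_request.]. ⇒ new: labeled, dock_ready.
[3] R1 [shipped :- labeled, dock_ready.]. ⇒ new: shipped.
[4] R5 [packed :- shipped.]; R9 [backorder :- shipped, dock_ready.]. ⇒ new: packed, backorder.
Closure: {address_valid, backorder, carrier_assigned, dock_ready, fragile_item, hazmat_flag, insured, labeled, manifest_closed, notify_customer, order_received, oversize_item, packed, payment_cleared, restock_request, shipped, stock_available, stock_low} — 18 facts.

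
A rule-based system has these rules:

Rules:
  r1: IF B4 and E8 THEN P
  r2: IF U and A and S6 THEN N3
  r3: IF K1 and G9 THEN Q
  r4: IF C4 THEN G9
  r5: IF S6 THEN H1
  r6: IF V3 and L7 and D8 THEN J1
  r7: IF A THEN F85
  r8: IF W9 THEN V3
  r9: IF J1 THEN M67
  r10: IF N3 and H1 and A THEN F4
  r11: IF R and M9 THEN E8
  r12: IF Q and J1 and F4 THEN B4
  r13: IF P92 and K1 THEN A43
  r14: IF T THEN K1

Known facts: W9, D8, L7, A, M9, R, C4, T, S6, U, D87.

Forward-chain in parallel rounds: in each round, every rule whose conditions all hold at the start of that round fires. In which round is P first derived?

4

Round 1: r2 [IF U and A and S6 THEN N3]; r4 [IF C4 THEN G9]; r5 [IF S6 THEN H1]; r7 [IF A THEN F85]; r8 [IF W9 THEN V3]; r11 [IF R and M9 THEN E8]; r14 [IF T THEN K1]. Adds N3, G9, H1, F85, V3, E8, K1.
Round 2: r3 [IF K1 and G9 THEN Q]; r6 [IF V3 and L7 and D8 THEN J1]; r10 [IF N3 and H1 and A THEN F4]. Adds Q, J1, F4.
Round 3: r9 [IF J1 THEN M67]; r12 [IF Q and J1 and F4 THEN B4]. Adds M67, B4.
Round 4: r1 [IF B4 and E8 THEN P]. Adds P.
P first appears in round 4.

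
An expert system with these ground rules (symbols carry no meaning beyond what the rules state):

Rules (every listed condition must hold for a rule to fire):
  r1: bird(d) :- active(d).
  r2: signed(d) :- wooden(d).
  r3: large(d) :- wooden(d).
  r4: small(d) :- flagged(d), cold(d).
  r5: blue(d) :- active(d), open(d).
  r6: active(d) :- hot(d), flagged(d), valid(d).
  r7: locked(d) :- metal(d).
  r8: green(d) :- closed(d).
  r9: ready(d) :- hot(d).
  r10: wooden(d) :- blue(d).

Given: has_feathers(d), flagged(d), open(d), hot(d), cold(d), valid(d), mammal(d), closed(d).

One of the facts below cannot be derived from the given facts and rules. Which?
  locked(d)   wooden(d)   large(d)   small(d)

[1] r4 [small(d) :- flagged(d), cold(d).]; r6 [active(d) :- hot(d), flagged(d), valid(d).]; r8 [green(d) :- closed(d).]; r9 [ready(d) :- hot(d).]. ⇒ new: small(d), active(d), green(d), ready(d).
[2] r1 [bird(d) :- active(d).]; r5 [blue(d) :- active(d), open(d).]. ⇒ new: bird(d), blue(d).
[3] r10 [wooden(d) :- blue(d).]. ⇒ new: wooden(d).
[4] r2 [signed(d) :- wooden(d).]; r3 [large(d) :- wooden(d).]. ⇒ new: signed(d), large(d).
Derived: small(d) (round 1), wooden(d) (round 3), large(d) (round 4). locked(d) never appears in any round.

locked(d)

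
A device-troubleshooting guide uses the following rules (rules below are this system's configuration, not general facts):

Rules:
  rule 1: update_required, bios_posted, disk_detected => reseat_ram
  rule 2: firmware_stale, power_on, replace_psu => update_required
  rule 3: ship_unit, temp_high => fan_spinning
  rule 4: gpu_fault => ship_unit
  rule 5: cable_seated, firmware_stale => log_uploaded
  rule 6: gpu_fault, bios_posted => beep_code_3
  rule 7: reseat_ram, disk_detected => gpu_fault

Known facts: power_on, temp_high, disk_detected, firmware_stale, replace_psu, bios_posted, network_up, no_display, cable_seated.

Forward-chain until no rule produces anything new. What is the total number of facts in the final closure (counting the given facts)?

Round 1: rule 2 [firmware_stale, power_on, replace_psu => update_required]; rule 5 [cable_seated, firmware_stale => log_uploaded]. Adds update_required, log_uploaded.
Round 2: rule 1 [update_required, bios_posted, disk_detected => reseat_ram]. Adds reseat_ram.
Round 3: rule 7 [reseat_ram, disk_detected => gpu_fault]. Adds gpu_fault.
Round 4: rule 4 [gpu_fault => ship_unit]; rule 6 [gpu_fault, bios_posted => beep_code_3]. Adds ship_unit, beep_code_3.
Round 5: rule 3 [ship_unit, temp_high => fan_spinning]. Adds fan_spinning.
Closure: {beep_code_3, bios_posted, cable_seated, disk_detected, fan_spinning, firmware_stale, gpu_fault, log_uploaded, network_up, no_display, power_on, replace_psu, reseat_ram, ship_unit, temp_high, update_required} — 16 facts.

16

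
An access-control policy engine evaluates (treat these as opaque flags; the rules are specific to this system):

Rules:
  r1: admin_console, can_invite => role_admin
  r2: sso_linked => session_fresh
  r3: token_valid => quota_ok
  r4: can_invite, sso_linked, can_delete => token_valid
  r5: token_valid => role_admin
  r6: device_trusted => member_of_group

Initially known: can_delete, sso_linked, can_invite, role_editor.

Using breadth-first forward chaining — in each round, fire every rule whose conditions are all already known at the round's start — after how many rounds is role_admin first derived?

2

Round 1: r2 [sso_linked => session_fresh]; r4 [can_invite, sso_linked, can_delete => token_valid]. New: session_fresh, token_valid.
Round 2: r3 [token_valid => quota_ok]; r5 [token_valid => role_admin]. New: quota_ok, role_admin.
role_admin first appears in round 2.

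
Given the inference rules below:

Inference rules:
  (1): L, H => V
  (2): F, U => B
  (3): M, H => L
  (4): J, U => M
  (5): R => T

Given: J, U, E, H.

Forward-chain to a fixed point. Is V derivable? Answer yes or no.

Round 1 — (4), derive M.
Round 2 — (3), derive L.
Round 3 — (1), derive V.
V appears in round 3, so it is derivable.

yes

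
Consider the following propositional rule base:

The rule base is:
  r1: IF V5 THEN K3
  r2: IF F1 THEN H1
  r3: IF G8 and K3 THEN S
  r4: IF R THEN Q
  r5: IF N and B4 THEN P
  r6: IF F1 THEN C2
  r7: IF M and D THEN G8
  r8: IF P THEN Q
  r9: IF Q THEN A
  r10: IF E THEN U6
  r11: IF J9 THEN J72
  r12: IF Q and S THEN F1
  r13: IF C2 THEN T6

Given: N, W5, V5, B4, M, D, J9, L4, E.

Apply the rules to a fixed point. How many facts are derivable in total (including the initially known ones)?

Round 1 fires r1, r5, r7, r10, r11, giving K3, P, G8, U6, J72.
Round 2 fires r3, r8, giving S, Q.
Round 3 fires r9, r12, giving A, F1.
Round 4 fires r2, r6, giving H1, C2.
Round 5 fires r13, giving T6.
Closure: {A, B4, C2, D, E, F1, G8, H1, J72, J9, K3, L4, M, N, P, Q, S, T6, U6, V5, W5} — 21 facts.

21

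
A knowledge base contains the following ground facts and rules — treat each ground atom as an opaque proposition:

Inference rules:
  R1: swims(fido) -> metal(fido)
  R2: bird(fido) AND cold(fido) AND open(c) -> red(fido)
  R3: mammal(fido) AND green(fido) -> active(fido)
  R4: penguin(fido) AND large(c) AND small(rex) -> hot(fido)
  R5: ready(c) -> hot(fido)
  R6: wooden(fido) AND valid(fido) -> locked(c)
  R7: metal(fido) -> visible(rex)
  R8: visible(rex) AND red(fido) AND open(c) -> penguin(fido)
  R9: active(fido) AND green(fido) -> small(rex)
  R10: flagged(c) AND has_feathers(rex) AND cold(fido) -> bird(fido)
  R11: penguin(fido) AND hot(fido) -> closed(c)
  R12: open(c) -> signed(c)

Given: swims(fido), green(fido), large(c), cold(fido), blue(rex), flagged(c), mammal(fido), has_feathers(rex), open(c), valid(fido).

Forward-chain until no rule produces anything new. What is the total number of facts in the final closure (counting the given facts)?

[1] R1 [swims(fido) -> metal(fido)]; R3 [mammal(fido) AND green(fido) -> active(fido)]; R10 [flagged(c) AND has_feathers(rex) AND cold(fido) -> bird(fido)]; R12 [open(c) -> signed(c)]. ⇒ new: metal(fido), active(fido), bird(fido), signed(c).
[2] R2 [bird(fido) AND cold(fido) AND open(c) -> red(fido)]; R7 [metal(fido) -> visible(rex)]; R9 [active(fido) AND green(fido) -> small(rex)]. ⇒ new: red(fido), visible(rex), small(rex).
[3] R8 [visible(rex) AND red(fido) AND open(c) -> penguin(fido)]. ⇒ new: penguin(fido).
[4] R4 [penguin(fido) AND large(c) AND small(rex) -> hot(fido)]. ⇒ new: hot(fido).
[5] R11 [penguin(fido) AND hot(fido) -> closed(c)]. ⇒ new: closed(c).
Closure: {active(fido), bird(fido), blue(rex), closed(c), cold(fido), flagged(c), green(fido), has_feathers(rex), hot(fido), large(c), mammal(fido), metal(fido), open(c), penguin(fido), red(fido), signed(c), small(rex), swims(fido), valid(fido), visible(rex)} — 20 facts.

20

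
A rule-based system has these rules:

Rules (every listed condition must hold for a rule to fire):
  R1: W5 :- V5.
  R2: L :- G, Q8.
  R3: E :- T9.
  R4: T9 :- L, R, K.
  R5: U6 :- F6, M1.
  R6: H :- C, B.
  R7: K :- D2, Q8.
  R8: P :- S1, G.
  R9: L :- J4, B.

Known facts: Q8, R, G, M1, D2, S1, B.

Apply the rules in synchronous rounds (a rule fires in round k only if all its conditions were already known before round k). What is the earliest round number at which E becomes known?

Round 1: R2 [L :- G, Q8.]; R7 [K :- D2, Q8.]; R8 [P :- S1, G.]. New: L, K, P.
Round 2: R4 [T9 :- L, R, K.]. New: T9.
Round 3: R3 [E :- T9.]. New: E.
E first appears in round 3.

3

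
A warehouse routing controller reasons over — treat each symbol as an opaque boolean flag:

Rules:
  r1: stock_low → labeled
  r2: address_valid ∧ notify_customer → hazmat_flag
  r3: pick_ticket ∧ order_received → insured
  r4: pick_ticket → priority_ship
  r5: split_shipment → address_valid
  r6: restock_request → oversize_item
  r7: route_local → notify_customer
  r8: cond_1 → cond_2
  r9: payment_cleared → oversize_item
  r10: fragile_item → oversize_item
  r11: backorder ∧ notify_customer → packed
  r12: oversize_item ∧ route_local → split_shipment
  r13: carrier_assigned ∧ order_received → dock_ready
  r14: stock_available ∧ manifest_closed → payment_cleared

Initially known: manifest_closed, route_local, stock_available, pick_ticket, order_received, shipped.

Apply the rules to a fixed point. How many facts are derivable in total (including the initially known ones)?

14

Round 1: r3 [pick_ticket ∧ order_received → insured]; r4 [pick_ticket → priority_ship]; r7 [route_local → notify_customer]; r14 [stock_available ∧ manifest_closed → payment_cleared]. New: insured, priority_ship, notify_customer, payment_cleared.
Round 2: r9 [payment_cleared → oversize_item]. New: oversize_item.
Round 3: r12 [oversize_item ∧ route_local → split_shipment]. New: split_shipment.
Round 4: r5 [split_shipment → address_valid]. New: address_valid.
Round 5: r2 [address_valid ∧ notify_customer → hazmat_flag]. New: hazmat_flag.
Closure: {address_valid, hazmat_flag, insured, manifest_closed, notify_customer, order_received, oversize_item, payment_cleared, pick_ticket, priority_ship, route_local, shipped, split_shipment, stock_available} — 14 facts.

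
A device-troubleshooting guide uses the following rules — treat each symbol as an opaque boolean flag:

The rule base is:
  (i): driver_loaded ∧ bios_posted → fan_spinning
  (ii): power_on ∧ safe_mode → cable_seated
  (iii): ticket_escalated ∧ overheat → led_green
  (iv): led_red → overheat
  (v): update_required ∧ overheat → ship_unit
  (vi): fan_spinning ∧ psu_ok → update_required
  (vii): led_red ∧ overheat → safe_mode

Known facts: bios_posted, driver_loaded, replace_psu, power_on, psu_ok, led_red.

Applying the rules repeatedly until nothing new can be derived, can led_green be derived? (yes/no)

Round 1: (i) [driver_loaded ∧ bios_posted → fan_spinning]; (iv) [led_red → overheat]. New: fan_spinning, overheat.
Round 2: (vi) [fan_spinning ∧ psu_ok → update_required]; (vii) [led_red ∧ overheat → safe_mode]. New: update_required, safe_mode.
Round 3: (ii) [power_on ∧ safe_mode → cable_seated]; (v) [update_required ∧ overheat → ship_unit]. New: cable_seated, ship_unit.
Fixed point reached. led_green is concluded only by (iii); (iii) needs ticket_escalated (never derived).

no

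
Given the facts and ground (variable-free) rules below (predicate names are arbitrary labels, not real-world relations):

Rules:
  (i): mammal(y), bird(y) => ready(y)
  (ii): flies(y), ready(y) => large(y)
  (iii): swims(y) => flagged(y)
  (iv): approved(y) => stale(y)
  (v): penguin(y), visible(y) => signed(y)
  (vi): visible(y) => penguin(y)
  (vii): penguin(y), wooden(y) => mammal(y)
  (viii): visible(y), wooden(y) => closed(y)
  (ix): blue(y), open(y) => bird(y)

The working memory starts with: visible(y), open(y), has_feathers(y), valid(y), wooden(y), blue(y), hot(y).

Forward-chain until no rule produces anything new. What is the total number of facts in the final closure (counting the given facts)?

13

Round 1: (vi) [visible(y) => penguin(y)]; (viii) [visible(y), wooden(y) => closed(y)]; (ix) [blue(y), open(y) => bird(y)]. Adds penguin(y), closed(y), bird(y).
Round 2: (v) [penguin(y), visible(y) => signed(y)]; (vii) [penguin(y), wooden(y) => mammal(y)]. Adds signed(y), mammal(y).
Round 3: (i) [mammal(y), bird(y) => ready(y)]. Adds ready(y).
Closure: {bird(y), blue(y), closed(y), has_feathers(y), hot(y), mammal(y), open(y), penguin(y), ready(y), signed(y), valid(y), visible(y), wooden(y)} — 13 facts.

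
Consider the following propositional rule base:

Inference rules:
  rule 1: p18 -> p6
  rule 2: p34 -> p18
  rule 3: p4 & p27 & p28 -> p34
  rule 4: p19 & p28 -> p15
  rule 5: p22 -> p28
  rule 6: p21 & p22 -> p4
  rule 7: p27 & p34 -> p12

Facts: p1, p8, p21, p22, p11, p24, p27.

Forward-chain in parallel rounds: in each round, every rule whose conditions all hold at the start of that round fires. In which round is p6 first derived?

Round 1: rule 5 [p22 -> p28]; rule 6 [p21 & p22 -> p4]. Adds p28, p4.
Round 2: rule 3 [p4 & p27 & p28 -> p34]. Adds p34.
Round 3: rule 2 [p34 -> p18]; rule 7 [p27 & p34 -> p12]. Adds p18, p12.
Round 4: rule 1 [p18 -> p6]. Adds p6.
p6 first appears in round 4.

4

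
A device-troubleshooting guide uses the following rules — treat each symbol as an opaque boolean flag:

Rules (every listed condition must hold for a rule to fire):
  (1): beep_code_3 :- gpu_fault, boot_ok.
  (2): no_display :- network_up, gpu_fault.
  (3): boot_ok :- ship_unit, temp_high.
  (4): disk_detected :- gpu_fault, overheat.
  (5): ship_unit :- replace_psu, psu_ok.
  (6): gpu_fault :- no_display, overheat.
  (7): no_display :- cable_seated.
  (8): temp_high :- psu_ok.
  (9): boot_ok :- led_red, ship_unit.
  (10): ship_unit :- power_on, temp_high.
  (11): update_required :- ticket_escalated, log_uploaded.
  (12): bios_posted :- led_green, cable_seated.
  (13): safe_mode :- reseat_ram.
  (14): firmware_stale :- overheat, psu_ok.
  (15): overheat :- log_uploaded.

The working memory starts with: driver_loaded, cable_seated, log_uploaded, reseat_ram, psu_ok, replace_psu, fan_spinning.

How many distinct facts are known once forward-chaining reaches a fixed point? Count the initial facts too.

17

Round 1 — (5), (7), (8), (13), (15), derive ship_unit, no_display, temp_high, safe_mode, overheat.
Round 2 — (3), (6), (14), derive boot_ok, gpu_fault, firmware_stale.
Round 3 — (1), (4), derive beep_code_3, disk_detected.
Closure: {beep_code_3, boot_ok, cable_seated, disk_detected, driver_loaded, fan_spinning, firmware_stale, gpu_fault, log_uploaded, no_display, overheat, psu_ok, replace_psu, reseat_ram, safe_mode, ship_unit, temp_high} — 17 facts.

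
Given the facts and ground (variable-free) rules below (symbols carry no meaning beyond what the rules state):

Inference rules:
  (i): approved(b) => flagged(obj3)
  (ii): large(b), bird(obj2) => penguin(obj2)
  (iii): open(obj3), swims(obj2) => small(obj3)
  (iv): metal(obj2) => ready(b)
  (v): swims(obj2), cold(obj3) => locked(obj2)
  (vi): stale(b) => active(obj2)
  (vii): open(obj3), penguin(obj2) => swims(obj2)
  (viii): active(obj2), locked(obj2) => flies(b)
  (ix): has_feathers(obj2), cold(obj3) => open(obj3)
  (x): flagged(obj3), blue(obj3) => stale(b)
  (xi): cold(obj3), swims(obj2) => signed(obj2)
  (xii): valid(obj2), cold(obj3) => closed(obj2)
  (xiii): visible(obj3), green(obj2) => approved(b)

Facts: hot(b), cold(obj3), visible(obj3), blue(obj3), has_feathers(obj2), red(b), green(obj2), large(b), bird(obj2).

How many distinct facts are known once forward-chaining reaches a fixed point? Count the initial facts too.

20

Round 1: (ii) [large(b), bird(obj2) => penguin(obj2)]; (ix) [has_feathers(obj2), cold(obj3) => open(obj3)]; (xiii) [visible(obj3), green(obj2) => approved(b)]. Adds penguin(obj2), open(obj3), approved(b).
Round 2: (i) [approved(b) => flagged(obj3)]; (vii) [open(obj3), penguin(obj2) => swims(obj2)]. Adds flagged(obj3), swims(obj2).
Round 3: (iii) [open(obj3), swims(obj2) => small(obj3)]; (v) [swims(obj2), cold(obj3) => locked(obj2)]; (x) [flagged(obj3), blue(obj3) => stale(b)]; (xi) [cold(obj3), swims(obj2) => signed(obj2)]. Adds small(obj3), locked(obj2), stale(b), signed(obj2).
Round 4: (vi) [stale(b) => active(obj2)]. Adds active(obj2).
Round 5: (viii) [active(obj2), locked(obj2) => flies(b)]. Adds flies(b).
Closure: {active(obj2), approved(b), bird(obj2), blue(obj3), cold(obj3), flagged(obj3), flies(b), green(obj2), has_feathers(obj2), hot(b), large(b), locked(obj2), open(obj3), penguin(obj2), red(b), signed(obj2), small(obj3), stale(b), swims(obj2), visible(obj3)} — 20 facts.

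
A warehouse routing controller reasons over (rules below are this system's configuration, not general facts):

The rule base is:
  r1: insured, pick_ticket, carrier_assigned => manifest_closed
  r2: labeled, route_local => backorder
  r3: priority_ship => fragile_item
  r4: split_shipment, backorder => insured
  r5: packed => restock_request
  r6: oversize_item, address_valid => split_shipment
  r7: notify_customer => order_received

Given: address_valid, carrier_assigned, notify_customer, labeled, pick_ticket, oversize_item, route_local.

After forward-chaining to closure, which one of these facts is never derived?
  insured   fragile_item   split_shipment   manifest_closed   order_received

fragile_item

Round 1 fires r2, r6, r7, giving backorder, split_shipment, order_received.
Round 2 fires r4, giving insured.
Round 3 fires r1, giving manifest_closed.
Derived: manifest_closed (round 3), insured (round 2), order_received (round 1), split_shipment (round 1). fragile_item never appears in any round.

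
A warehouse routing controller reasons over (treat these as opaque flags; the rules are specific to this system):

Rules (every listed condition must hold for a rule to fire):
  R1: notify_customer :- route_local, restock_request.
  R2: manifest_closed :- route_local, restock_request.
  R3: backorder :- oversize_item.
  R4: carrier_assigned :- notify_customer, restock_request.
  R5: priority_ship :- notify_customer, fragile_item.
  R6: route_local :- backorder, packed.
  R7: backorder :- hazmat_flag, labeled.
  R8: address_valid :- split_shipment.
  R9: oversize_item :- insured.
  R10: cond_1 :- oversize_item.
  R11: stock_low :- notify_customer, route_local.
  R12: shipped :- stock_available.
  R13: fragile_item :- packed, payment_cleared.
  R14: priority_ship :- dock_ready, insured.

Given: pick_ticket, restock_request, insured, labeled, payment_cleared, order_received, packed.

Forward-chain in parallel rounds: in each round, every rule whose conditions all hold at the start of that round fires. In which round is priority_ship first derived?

Round 1 — R9, R13, derive oversize_item, fragile_item.
Round 2 — R3, R10, derive backorder, cond_1.
Round 3 — R6, derive route_local.
Round 4 — R1, R2, derive notify_customer, manifest_closed.
Round 5 — R4, R5, R11, derive carrier_assigned, priority_ship, stock_low.
priority_ship first appears in round 5.

5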